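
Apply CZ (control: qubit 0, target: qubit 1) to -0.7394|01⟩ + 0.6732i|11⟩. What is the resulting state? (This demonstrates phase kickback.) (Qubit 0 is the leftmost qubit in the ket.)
-0.7394|01⟩ - 0.6732i|11⟩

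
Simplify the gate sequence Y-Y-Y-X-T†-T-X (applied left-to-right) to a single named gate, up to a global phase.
Y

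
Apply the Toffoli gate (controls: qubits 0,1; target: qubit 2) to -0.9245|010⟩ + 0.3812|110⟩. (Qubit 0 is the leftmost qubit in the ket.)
-0.9245|010⟩ + 0.3812|111⟩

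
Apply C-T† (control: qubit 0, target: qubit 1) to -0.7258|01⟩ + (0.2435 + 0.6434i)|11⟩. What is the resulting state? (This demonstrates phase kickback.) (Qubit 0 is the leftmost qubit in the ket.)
-0.7258|01⟩ + (0.6271 + 0.2828i)|11⟩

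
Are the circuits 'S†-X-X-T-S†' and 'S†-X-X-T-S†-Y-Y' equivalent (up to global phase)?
Yes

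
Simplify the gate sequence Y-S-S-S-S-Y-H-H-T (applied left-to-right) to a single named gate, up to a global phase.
T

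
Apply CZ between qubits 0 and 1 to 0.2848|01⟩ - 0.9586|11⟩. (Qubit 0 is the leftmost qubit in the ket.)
0.2848|01⟩ + 0.9586|11⟩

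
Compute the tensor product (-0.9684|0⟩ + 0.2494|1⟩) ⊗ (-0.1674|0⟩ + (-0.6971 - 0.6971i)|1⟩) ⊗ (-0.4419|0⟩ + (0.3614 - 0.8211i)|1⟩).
-0.07164|000⟩ + (0.05859 - 0.1331i)|001⟩ + (-0.2983 - 0.2983i)|010⟩ + (0.7983 - 0.3103i)|011⟩ + 0.01845|100⟩ + (-0.01509 + 0.03428i)|101⟩ + (0.07683 + 0.07683i)|110⟩ + (-0.2056 + 0.07992i)|111⟩

amp(|b₁b₂…⟩) = product of the factor amplitudes for bits b₁, b₂, …; only kets whose every factor amplitude is nonzero survive.
|000⟩: (-0.9684)(-0.1674)(-0.4419) = -0.07164
|001⟩: (-0.9684)(-0.1674)(0.3614 - 0.8211i) = (0.05859 - 0.1331i)
|010⟩: (-0.9684)(-0.6971 - 0.6971i)(-0.4419) = (-0.2983 - 0.2983i)
|011⟩: (-0.9684)(-0.6971 - 0.6971i)(0.3614 - 0.8211i) = (0.7983 - 0.3103i)
|100⟩: (0.2494)(-0.1674)(-0.4419) = 0.01845
|101⟩: (0.2494)(-0.1674)(0.3614 - 0.8211i) = (-0.01509 + 0.03428i)
|110⟩: (0.2494)(-0.6971 - 0.6971i)(-0.4419) = (0.07683 + 0.07683i)
|111⟩: (0.2494)(-0.6971 - 0.6971i)(0.3614 - 0.8211i) = (-0.2056 + 0.07992i)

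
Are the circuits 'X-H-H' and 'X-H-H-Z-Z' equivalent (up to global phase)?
Yes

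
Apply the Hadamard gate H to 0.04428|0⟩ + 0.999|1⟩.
0.7377|0⟩ - 0.6751|1⟩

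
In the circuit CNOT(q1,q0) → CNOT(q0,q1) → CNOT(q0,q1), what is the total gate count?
3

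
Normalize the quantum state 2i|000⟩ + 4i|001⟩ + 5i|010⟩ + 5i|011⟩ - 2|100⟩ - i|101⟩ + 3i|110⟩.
0.2182i|000⟩ + 0.4364i|001⟩ + 0.5455i|010⟩ + 0.5455i|011⟩ - 0.2182|100⟩ - 0.1091i|101⟩ + 0.3273i|110⟩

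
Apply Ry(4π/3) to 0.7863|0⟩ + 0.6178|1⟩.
-0.9282|0⟩ + 0.3721|1⟩

Ry(4π/3) = [[cos(θ/2), −sin(θ/2)], [sin(θ/2), cos(θ/2)]]; θ = 4π/3, cos(θ/2) ≈ -0.5, sin(θ/2) ≈ 0.866025.
With a = amp(|0⟩) = 0.7863 and b = amp(|1⟩) = 0.6178:
new amp(|0⟩) = (-0.5)·a + (-0.866025)·b = -0.9282
new amp(|1⟩) = (0.866025)·a + (-0.5)·b = 0.3721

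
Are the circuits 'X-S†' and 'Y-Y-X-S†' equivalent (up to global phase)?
Yes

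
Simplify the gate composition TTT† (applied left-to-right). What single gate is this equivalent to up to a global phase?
T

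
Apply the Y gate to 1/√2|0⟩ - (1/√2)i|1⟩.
-1/√2|0⟩ + (1/√2)i|1⟩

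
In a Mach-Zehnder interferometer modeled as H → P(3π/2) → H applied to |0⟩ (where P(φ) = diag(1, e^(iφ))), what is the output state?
(1/2 - (1/2)i)|0⟩ + (1/2 + (1/2)i)|1⟩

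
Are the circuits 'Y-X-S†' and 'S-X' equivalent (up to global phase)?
No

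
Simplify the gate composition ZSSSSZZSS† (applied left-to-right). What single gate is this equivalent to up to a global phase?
Z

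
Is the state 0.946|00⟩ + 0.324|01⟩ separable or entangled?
Separable

Writing the state as a|00⟩ + b|01⟩ + c|10⟩ + d|11⟩, it is a product state iff ad − bc = 0.
Here (a, b, c, d) = (0.946, 0.324, 0, 0): ad − bc = (0.946)(0) − (0.324)(0) = 0, so the state is separable.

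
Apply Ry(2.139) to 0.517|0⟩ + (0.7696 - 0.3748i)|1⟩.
(-0.4265 + 0.3287i)|0⟩ + (0.8232 - 0.1801i)|1⟩

Ry(2.139) = [[cos(θ/2), −sin(θ/2)], [sin(θ/2), cos(θ/2)]]; θ = 2.139, cos(θ/2) ≈ 0.480563, sin(θ/2) ≈ 0.87696.
With a = amp(|0⟩) = 0.517 and b = amp(|1⟩) = (0.7696 - 0.3748i):
new amp(|0⟩) = (0.480563)·a + (-0.87696)·b = (-0.4265 + 0.3287i)
new amp(|1⟩) = (0.87696)·a + (0.480563)·b = (0.8232 - 0.1801i)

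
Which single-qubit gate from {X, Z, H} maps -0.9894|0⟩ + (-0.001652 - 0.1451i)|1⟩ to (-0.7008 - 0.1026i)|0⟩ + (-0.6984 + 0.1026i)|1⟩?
H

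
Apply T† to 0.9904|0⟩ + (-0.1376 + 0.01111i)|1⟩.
0.9904|0⟩ + (-0.08944 + 0.1052i)|1⟩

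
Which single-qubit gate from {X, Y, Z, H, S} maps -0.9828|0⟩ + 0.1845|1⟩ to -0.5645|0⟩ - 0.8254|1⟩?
H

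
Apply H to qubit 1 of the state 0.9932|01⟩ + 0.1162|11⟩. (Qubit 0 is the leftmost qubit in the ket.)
0.7023|00⟩ - 0.7023|01⟩ + 0.08217|10⟩ - 0.08217|11⟩

H on qubit 1 mixes each pair of kets that differ only in qubit 1: amplitudes (a, b) of (|…0…⟩, |…1…⟩) become ((a + b)/√2, (a − b)/√2). Kets absent from the input have amplitude 0.
(|00⟩, |01⟩): (a, b) = (0, 0.9932) → (0.7023, -0.7023)
(|10⟩, |11⟩): (a, b) = (0, 0.1162) → (0.08217, -0.08217)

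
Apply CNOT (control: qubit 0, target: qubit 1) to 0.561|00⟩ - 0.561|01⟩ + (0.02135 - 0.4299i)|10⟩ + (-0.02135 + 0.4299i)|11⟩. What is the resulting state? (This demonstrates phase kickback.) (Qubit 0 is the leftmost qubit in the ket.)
0.561|00⟩ - 0.561|01⟩ + (-0.02135 + 0.4299i)|10⟩ + (0.02135 - 0.4299i)|11⟩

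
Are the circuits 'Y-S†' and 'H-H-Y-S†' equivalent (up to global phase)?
Yes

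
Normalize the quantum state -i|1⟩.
-i|1⟩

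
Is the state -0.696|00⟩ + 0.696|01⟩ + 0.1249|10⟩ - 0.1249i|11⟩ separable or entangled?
Entangled

Writing the state as a|00⟩ + b|01⟩ + c|10⟩ + d|11⟩, it is a product state iff ad − bc = 0.
Here (a, b, c, d) = (-0.696, 0.696, 0.1249, -0.1249i): ad − bc = (-0.696)(-0.1249i) − (0.696)(0.1249) = (-0.08693 + 0.08693i) ≠ 0, so the state is entangled.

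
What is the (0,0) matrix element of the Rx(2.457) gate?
0.3357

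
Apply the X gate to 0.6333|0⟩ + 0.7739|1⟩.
0.7739|0⟩ + 0.6333|1⟩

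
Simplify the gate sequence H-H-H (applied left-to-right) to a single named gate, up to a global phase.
H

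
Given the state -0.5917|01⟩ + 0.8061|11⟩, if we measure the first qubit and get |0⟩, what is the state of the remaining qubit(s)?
-|1⟩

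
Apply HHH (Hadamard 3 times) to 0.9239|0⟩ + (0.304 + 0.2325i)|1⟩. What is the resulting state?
(0.8683 + 0.1644i)|0⟩ + (0.4383 - 0.1644i)|1⟩

H² = I, so H^3 = H: a single Hadamard. With (a, b) = (0.9239, (0.304 + 0.2325i)), H gives ((a + b)/√2, (a − b)/√2) = ((0.8683 + 0.1644i), (0.4383 - 0.1644i)).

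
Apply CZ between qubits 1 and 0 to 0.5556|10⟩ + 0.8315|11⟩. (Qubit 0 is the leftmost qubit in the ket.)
0.5556|10⟩ - 0.8315|11⟩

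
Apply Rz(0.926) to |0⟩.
(0.8947 - 0.4466i)|0⟩

Rz(0.926) = [[e^(−iθ/2), 0], [0, e^(iθ/2)]] with e^(±iθ/2) = cos(θ/2) ± i·sin(θ/2); θ = 0.926, cos(θ/2) ≈ 0.894717, sin(θ/2) ≈ 0.446634.
With a = amp(|0⟩) = 1 and b = amp(|1⟩) = 0:
new amp(|0⟩) = (0.894717 - 0.446634i)·a = (0.8947 - 0.4466i)
new amp(|1⟩) = (0.894717 + 0.446634i)·b = 0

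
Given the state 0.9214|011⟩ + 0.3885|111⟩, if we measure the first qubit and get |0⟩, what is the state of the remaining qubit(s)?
|11⟩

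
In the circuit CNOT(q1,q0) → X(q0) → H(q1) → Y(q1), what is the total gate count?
4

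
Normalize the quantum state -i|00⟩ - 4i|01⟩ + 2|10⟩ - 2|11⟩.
-0.2i|00⟩ - 0.8i|01⟩ + 0.4|10⟩ - 0.4|11⟩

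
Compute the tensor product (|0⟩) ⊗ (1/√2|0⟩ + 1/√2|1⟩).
1/√2|00⟩ + 1/√2|01⟩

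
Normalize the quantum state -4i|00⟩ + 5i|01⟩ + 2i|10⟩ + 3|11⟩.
-0.5443i|00⟩ + 0.6804i|01⟩ + 0.2722i|10⟩ + 1/√6|11⟩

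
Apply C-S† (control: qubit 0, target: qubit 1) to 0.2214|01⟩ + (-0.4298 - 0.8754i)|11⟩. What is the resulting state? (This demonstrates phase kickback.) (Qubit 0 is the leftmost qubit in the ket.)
0.2214|01⟩ + (-0.8754 + 0.4298i)|11⟩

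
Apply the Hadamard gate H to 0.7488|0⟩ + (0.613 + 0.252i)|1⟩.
(0.9629 + 0.1782i)|0⟩ + (0.09603 - 0.1782i)|1⟩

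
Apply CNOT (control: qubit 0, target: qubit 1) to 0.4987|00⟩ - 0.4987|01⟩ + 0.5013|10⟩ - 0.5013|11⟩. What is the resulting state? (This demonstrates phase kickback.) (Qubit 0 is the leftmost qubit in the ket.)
0.4987|00⟩ - 0.4987|01⟩ - 0.5013|10⟩ + 0.5013|11⟩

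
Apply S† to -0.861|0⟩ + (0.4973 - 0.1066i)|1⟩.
-0.861|0⟩ + (-0.1066 - 0.4973i)|1⟩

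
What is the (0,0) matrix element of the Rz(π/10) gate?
(0.9877 - 0.1564i)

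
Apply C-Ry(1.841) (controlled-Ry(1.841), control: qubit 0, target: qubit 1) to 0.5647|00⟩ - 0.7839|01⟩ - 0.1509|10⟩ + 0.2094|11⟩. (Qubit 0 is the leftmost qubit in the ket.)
0.5647|00⟩ - 0.7839|01⟩ - 0.258|10⟩ + 0.006673|11⟩

C-Ry(1.841) leaves the control-|0⟩ kets |00⟩, |01⟩ unchanged and applies Ry(1.841) to qubit 1 on the control-|1⟩ pair (|10⟩, |11⟩).
Ry(1.841) = [[cos(θ/2), −sin(θ/2)], [sin(θ/2), cos(θ/2)]]; θ = 1.841, cos(θ/2) ≈ 0.605422, sin(θ/2) ≈ 0.795904.
With a = amp(|10⟩) = -0.1509 and b = amp(|11⟩) = 0.2094:
new amp(|10⟩) = (0.605422)·a + (-0.795904)·b = -0.258
new amp(|11⟩) = (0.795904)·a + (0.605422)·b = 0.006673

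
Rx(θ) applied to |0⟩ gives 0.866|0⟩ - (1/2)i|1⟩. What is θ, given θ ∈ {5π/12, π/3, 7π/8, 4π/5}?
π/3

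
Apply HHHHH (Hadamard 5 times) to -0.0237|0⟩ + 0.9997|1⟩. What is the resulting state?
0.6901|0⟩ - 0.7237|1⟩

H² = I, so H^5 = H: a single Hadamard. With (a, b) = (-0.0237, 0.9997), H gives ((a + b)/√2, (a − b)/√2) = (0.6901, -0.7237).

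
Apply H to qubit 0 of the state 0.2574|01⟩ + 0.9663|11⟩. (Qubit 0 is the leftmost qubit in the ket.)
0.8653|01⟩ - 0.5013|11⟩

H on qubit 0 mixes each pair of kets that differ only in qubit 0: amplitudes (a, b) of (|…0…⟩, |…1…⟩) become ((a + b)/√2, (a − b)/√2). Kets absent from the input have amplitude 0.
(|01⟩, |11⟩): (a, b) = (0.2574, 0.9663) → (0.8653, -0.5013)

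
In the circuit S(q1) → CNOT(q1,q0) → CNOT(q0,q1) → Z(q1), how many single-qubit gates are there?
2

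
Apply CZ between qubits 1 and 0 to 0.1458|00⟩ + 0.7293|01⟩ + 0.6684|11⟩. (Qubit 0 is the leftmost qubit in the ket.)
0.1458|00⟩ + 0.7293|01⟩ - 0.6684|11⟩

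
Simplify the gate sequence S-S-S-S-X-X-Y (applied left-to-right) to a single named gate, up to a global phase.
Y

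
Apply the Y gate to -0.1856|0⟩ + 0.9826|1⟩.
-0.9826i|0⟩ - 0.1856i|1⟩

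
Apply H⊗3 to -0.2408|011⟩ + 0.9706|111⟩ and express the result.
0.258|000⟩ - 0.258|001⟩ - 0.258|010⟩ + 0.258|011⟩ - 0.4283|100⟩ + 0.4283|101⟩ + 0.4283|110⟩ - 0.4283|111⟩

H⊗3 gives amp(|y⟩) = (1/2√2) Σ_x (−1)^(x·y) amp(|x⟩), where x·y is the number of positions in which both x and y have a 1.
|000⟩: (-0.2408 + 0.9706)/(2√2) = 0.258
|001⟩: (0.2408 - 0.9706)/(2√2) = -0.258
|010⟩: (0.2408 - 0.9706)/(2√2) = -0.258
|011⟩: (-0.2408 + 0.9706)/(2√2) = 0.258
|100⟩: (-0.2408 - 0.9706)/(2√2) = -0.4283
|101⟩: (0.2408 + 0.9706)/(2√2) = 0.4283
|110⟩: (0.2408 + 0.9706)/(2√2) = 0.4283
|111⟩: (-0.2408 - 0.9706)/(2√2) = -0.4283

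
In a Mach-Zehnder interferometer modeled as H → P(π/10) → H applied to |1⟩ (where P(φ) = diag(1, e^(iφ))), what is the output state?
(0.02447 - 0.1545i)|0⟩ + (0.9755 + 0.1545i)|1⟩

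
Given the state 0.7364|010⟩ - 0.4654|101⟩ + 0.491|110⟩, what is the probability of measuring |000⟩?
0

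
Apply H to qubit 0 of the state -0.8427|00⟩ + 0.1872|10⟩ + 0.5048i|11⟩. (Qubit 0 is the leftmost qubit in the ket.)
-0.4635|00⟩ + 0.3569i|01⟩ - 0.7282|10⟩ - 0.3569i|11⟩

H on qubit 0 mixes each pair of kets that differ only in qubit 0: amplitudes (a, b) of (|…0…⟩, |…1…⟩) become ((a + b)/√2, (a − b)/√2). Kets absent from the input have amplitude 0.
(|00⟩, |10⟩): (a, b) = (-0.8427, 0.1872) → (-0.4635, -0.7282)
(|01⟩, |11⟩): (a, b) = (0, 0.5048i) → (0.3569i, -0.3569i)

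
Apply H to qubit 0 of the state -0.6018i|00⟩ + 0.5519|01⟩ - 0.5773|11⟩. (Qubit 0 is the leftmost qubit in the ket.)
-0.4255i|00⟩ - 0.01796|01⟩ - 0.4255i|10⟩ + 0.7985|11⟩

H on qubit 0 mixes each pair of kets that differ only in qubit 0: amplitudes (a, b) of (|…0…⟩, |…1…⟩) become ((a + b)/√2, (a − b)/√2). Kets absent from the input have amplitude 0.
(|00⟩, |10⟩): (a, b) = (-0.6018i, 0) → (-0.4255i, -0.4255i)
(|01⟩, |11⟩): (a, b) = (0.5519, -0.5773) → (-0.01796, 0.7985)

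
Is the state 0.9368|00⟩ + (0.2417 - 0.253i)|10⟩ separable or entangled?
Separable

Writing the state as a|00⟩ + b|01⟩ + c|10⟩ + d|11⟩, it is a product state iff ad − bc = 0.
Here (a, b, c, d) = (0.9368, 0, (0.2417 - 0.253i), 0): ad − bc = (0.9368)(0) − (0)(0.2417 - 0.253i) = 0, so the state is separable.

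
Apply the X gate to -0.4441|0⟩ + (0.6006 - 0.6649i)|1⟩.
(0.6006 - 0.6649i)|0⟩ - 0.4441|1⟩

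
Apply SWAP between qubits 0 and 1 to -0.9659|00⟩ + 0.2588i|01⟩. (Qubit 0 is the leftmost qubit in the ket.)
-0.9659|00⟩ + 0.2588i|10⟩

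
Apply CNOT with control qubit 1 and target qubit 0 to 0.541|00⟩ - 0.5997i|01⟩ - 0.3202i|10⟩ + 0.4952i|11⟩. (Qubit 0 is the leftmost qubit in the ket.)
0.541|00⟩ + 0.4952i|01⟩ - 0.3202i|10⟩ - 0.5997i|11⟩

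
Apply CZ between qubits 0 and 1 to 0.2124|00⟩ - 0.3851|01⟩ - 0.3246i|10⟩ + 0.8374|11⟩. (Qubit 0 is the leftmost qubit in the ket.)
0.2124|00⟩ - 0.3851|01⟩ - 0.3246i|10⟩ - 0.8374|11⟩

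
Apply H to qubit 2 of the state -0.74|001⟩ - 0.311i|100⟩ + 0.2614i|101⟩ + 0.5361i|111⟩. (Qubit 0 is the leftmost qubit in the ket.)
-0.5233|000⟩ + 0.5233|001⟩ - 0.03507i|100⟩ - 0.4047i|101⟩ + 0.3791i|110⟩ - 0.3791i|111⟩

H on qubit 2 mixes each pair of kets that differ only in qubit 2: amplitudes (a, b) of (|…0…⟩, |…1…⟩) become ((a + b)/√2, (a − b)/√2). Kets absent from the input have amplitude 0.
(|000⟩, |001⟩): (a, b) = (0, -0.74) → (-0.5233, 0.5233)
(|100⟩, |101⟩): (a, b) = (-0.311i, 0.2614i) → (-0.03507i, -0.4047i)
(|110⟩, |111⟩): (a, b) = (0, 0.5361i) → (0.3791i, -0.3791i)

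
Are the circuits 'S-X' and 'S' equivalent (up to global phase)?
No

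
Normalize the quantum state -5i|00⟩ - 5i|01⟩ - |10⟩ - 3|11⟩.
-0.6455i|00⟩ - 0.6455i|01⟩ - 0.1291|10⟩ - 0.3873|11⟩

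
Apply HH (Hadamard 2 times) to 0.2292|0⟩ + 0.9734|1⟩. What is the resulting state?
0.2292|0⟩ + 0.9734|1⟩

H² = I, so an even number of Hadamards cancels: H^2 = I and the state is unchanged.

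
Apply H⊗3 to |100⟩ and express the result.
1/√8|000⟩ + 1/√8|001⟩ + 1/√8|010⟩ + 1/√8|011⟩ - 1/√8|100⟩ - 1/√8|101⟩ - 1/√8|110⟩ - 1/√8|111⟩

H⊗3 gives amp(|y⟩) = (1/2√2) Σ_x (−1)^(x·y) amp(|x⟩), where x·y is the number of positions in which both x and y have a 1.
|000⟩: (1)/(2√2) = 1/√8
|001⟩: (1)/(2√2) = 1/√8
|010⟩: (1)/(2√2) = 1/√8
|011⟩: (1)/(2√2) = 1/√8
|100⟩: (-1)/(2√2) = -1/√8
|101⟩: (-1)/(2√2) = -1/√8
|110⟩: (-1)/(2√2) = -1/√8
|111⟩: (-1)/(2√2) = -1/√8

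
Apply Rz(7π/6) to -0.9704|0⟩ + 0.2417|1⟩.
(0.2512 + 0.9373i)|0⟩ + (-0.06256 + 0.2335i)|1⟩

Rz(7π/6) = [[e^(−iθ/2), 0], [0, e^(iθ/2)]] with e^(±iθ/2) = cos(θ/2) ± i·sin(θ/2); θ = 7π/6, cos(θ/2) ≈ -0.258819, sin(θ/2) ≈ 0.965926.
With a = amp(|0⟩) = -0.9704 and b = amp(|1⟩) = 0.2417:
new amp(|0⟩) = (-0.258819 - 0.965926i)·a = (0.2512 + 0.9373i)
new amp(|1⟩) = (-0.258819 + 0.965926i)·b = (-0.06256 + 0.2335i)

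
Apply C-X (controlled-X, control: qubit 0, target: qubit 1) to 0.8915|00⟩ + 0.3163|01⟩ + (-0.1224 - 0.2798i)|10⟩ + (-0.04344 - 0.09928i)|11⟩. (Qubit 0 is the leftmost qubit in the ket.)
0.8915|00⟩ + 0.3163|01⟩ + (-0.04344 - 0.09928i)|10⟩ + (-0.1224 - 0.2798i)|11⟩

C-X leaves the control-|0⟩ kets |00⟩, |01⟩ unchanged and applies X to qubit 1 on the control-|1⟩ pair (|10⟩, |11⟩).
X = [[0, 1], [1, 0]].
With a = amp(|10⟩) = (-0.1224 - 0.2798i) and b = amp(|11⟩) = (-0.04344 - 0.09928i):
new amp(|10⟩) = (1)·b = (-0.04344 - 0.09928i)
new amp(|11⟩) = (1)·a = (-0.1224 - 0.2798i)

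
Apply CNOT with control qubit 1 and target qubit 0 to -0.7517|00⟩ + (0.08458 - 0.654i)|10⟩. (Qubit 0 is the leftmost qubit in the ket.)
-0.7517|00⟩ + (0.08458 - 0.654i)|10⟩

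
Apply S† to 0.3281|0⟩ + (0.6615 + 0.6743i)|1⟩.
0.3281|0⟩ + (0.6743 - 0.6615i)|1⟩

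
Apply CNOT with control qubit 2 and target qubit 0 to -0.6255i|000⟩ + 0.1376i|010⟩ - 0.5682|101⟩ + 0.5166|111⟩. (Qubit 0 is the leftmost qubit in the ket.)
-0.6255i|000⟩ - 0.5682|001⟩ + 0.1376i|010⟩ + 0.5166|011⟩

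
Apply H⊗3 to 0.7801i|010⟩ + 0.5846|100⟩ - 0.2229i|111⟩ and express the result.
(0.2067 + 0.197i)|000⟩ + (0.2067 + 0.3546i)|001⟩ + (0.2067 - 0.197i)|010⟩ + (0.2067 - 0.3546i)|011⟩ + (-0.2067 + 0.3546i)|100⟩ + (-0.2067 + 0.197i)|101⟩ + (-0.2067 - 0.3546i)|110⟩ + (-0.2067 - 0.197i)|111⟩

H⊗3 gives amp(|y⟩) = (1/2√2) Σ_x (−1)^(x·y) amp(|x⟩), where x·y is the number of positions in which both x and y have a 1.
|000⟩: (0.7801i + 0.5846 - 0.2229i)/(2√2) = (0.2067 + 0.197i)
|001⟩: (0.7801i + 0.5846 + 0.2229i)/(2√2) = (0.2067 + 0.3546i)
|010⟩: (-0.7801i + 0.5846 + 0.2229i)/(2√2) = (0.2067 - 0.197i)
|011⟩: (-0.7801i + 0.5846 - 0.2229i)/(2√2) = (0.2067 - 0.3546i)
|100⟩: (0.7801i - 0.5846 + 0.2229i)/(2√2) = (-0.2067 + 0.3546i)
|101⟩: (0.7801i - 0.5846 - 0.2229i)/(2√2) = (-0.2067 + 0.197i)
|110⟩: (-0.7801i - 0.5846 - 0.2229i)/(2√2) = (-0.2067 - 0.3546i)
|111⟩: (-0.7801i - 0.5846 + 0.2229i)/(2√2) = (-0.2067 - 0.197i)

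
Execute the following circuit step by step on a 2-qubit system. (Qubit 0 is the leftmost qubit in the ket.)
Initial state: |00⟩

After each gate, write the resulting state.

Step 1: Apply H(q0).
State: 1/√2|00⟩ + 1/√2|10⟩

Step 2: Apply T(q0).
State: 1/√2|00⟩ + (1/2 + (1/2)i)|10⟩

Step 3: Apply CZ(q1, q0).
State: 1/√2|00⟩ + (1/2 + (1/2)i)|10⟩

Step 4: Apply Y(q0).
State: (1/2 - (1/2)i)|00⟩ + (1/√2)i|10⟩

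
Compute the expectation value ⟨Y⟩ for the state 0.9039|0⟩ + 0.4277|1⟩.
0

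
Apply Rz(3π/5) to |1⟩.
(0.5878 + 0.809i)|1⟩

Rz(3π/5) = [[e^(−iθ/2), 0], [0, e^(iθ/2)]] with e^(±iθ/2) = cos(θ/2) ± i·sin(θ/2); θ = 3π/5, cos(θ/2) ≈ 0.587785, sin(θ/2) ≈ 0.809017.
With a = amp(|0⟩) = 0 and b = amp(|1⟩) = 1:
new amp(|0⟩) = (0.587785 - 0.809017i)·a = 0
new amp(|1⟩) = (0.587785 + 0.809017i)·b = (0.5878 + 0.809i)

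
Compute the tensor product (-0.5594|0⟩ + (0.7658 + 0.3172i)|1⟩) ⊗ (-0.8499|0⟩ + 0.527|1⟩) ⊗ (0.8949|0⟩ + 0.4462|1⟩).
0.4255|000⟩ + 0.2121|001⟩ - 0.2638|010⟩ - 0.1315|011⟩ + (-0.5824 - 0.2413i)|100⟩ + (-0.2904 - 0.1203i)|101⟩ + (0.3612 + 0.1496i)|110⟩ + (0.1801 + 0.07459i)|111⟩

amp(|b₁b₂…⟩) = product of the factor amplitudes for bits b₁, b₂, …; only kets whose every factor amplitude is nonzero survive.
|000⟩: (-0.5594)(-0.8499)(0.8949) = 0.4255
|001⟩: (-0.5594)(-0.8499)(0.4462) = 0.2121
|010⟩: (-0.5594)(0.527)(0.8949) = -0.2638
|011⟩: (-0.5594)(0.527)(0.4462) = -0.1315
|100⟩: (0.7658 + 0.3172i)(-0.8499)(0.8949) = (-0.5824 - 0.2413i)
|101⟩: (0.7658 + 0.3172i)(-0.8499)(0.4462) = (-0.2904 - 0.1203i)
|110⟩: (0.7658 + 0.3172i)(0.527)(0.8949) = (0.3612 + 0.1496i)
|111⟩: (0.7658 + 0.3172i)(0.527)(0.4462) = (0.1801 + 0.07459i)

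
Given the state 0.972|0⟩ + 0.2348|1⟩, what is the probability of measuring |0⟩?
0.9448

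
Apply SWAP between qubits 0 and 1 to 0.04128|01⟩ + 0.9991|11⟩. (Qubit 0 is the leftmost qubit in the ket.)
0.04128|10⟩ + 0.9991|11⟩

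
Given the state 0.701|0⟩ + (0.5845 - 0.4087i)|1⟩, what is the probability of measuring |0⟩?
0.4914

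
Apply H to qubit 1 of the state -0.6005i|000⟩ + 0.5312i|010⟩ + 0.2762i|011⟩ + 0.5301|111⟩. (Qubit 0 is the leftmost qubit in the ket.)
-0.049i|000⟩ + 0.1953i|001⟩ - 0.8002i|010⟩ - 0.1953i|011⟩ + 0.3748|101⟩ - 0.3748|111⟩

H on qubit 1 mixes each pair of kets that differ only in qubit 1: amplitudes (a, b) of (|…0…⟩, |…1…⟩) become ((a + b)/√2, (a − b)/√2). Kets absent from the input have amplitude 0.
(|000⟩, |010⟩): (a, b) = (-0.6005i, 0.5312i) → (-0.049i, -0.8002i)
(|001⟩, |011⟩): (a, b) = (0, 0.2762i) → (0.1953i, -0.1953i)
(|101⟩, |111⟩): (a, b) = (0, 0.5301) → (0.3748, -0.3748)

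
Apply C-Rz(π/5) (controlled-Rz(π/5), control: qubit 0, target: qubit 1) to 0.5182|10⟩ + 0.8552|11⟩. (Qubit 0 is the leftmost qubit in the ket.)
(0.4928 - 0.1601i)|10⟩ + (0.8133 + 0.2643i)|11⟩

C-Rz(π/5) leaves the control-|0⟩ kets |00⟩, |01⟩ unchanged and applies Rz(π/5) to qubit 1 on the control-|1⟩ pair (|10⟩, |11⟩).
Rz(π/5) = [[e^(−iθ/2), 0], [0, e^(iθ/2)]] with e^(±iθ/2) = cos(θ/2) ± i·sin(θ/2); θ = π/5, cos(θ/2) ≈ 0.951057, sin(θ/2) ≈ 0.309017.
With a = amp(|10⟩) = 0.5182 and b = amp(|11⟩) = 0.8552:
new amp(|10⟩) = (0.951057 - 0.309017i)·a = (0.4928 - 0.1601i)
new amp(|11⟩) = (0.951057 + 0.309017i)·b = (0.8133 + 0.2643i)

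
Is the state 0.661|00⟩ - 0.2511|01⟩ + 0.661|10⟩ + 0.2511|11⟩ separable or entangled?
Entangled

Writing the state as a|00⟩ + b|01⟩ + c|10⟩ + d|11⟩, it is a product state iff ad − bc = 0.
Here (a, b, c, d) = (0.661, -0.2511, 0.661, 0.2511): ad − bc = (0.661)(0.2511) − (-0.2511)(0.661) = 0.332 ≠ 0, so the state is entangled.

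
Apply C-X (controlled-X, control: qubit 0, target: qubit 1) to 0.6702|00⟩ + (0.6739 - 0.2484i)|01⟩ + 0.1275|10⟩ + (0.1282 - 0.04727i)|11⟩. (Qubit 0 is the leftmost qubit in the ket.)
0.6702|00⟩ + (0.6739 - 0.2484i)|01⟩ + (0.1282 - 0.04727i)|10⟩ + 0.1275|11⟩

C-X leaves the control-|0⟩ kets |00⟩, |01⟩ unchanged and applies X to qubit 1 on the control-|1⟩ pair (|10⟩, |11⟩).
X = [[0, 1], [1, 0]].
With a = amp(|10⟩) = 0.1275 and b = amp(|11⟩) = (0.1282 - 0.04727i):
new amp(|10⟩) = (1)·b = (0.1282 - 0.04727i)
new amp(|11⟩) = (1)·a = 0.1275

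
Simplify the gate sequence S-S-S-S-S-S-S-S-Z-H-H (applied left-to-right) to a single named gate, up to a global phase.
Z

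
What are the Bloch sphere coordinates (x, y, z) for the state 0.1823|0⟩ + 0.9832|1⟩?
(0.3585, 0, -0.9334)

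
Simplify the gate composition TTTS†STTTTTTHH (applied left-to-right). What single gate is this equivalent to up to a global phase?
T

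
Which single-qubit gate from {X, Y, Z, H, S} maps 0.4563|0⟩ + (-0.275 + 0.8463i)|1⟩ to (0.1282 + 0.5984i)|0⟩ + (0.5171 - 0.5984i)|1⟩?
H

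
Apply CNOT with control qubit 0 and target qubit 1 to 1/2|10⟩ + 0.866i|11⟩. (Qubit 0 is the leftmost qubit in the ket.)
0.866i|10⟩ + 1/2|11⟩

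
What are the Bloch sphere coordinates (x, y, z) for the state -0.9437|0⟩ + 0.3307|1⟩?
(-0.6242, 0, 0.7812)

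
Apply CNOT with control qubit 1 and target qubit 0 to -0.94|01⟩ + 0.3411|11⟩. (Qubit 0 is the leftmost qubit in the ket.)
0.3411|01⟩ - 0.94|11⟩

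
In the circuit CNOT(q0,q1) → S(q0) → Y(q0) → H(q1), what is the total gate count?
4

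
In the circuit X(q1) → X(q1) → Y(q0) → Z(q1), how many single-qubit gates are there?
4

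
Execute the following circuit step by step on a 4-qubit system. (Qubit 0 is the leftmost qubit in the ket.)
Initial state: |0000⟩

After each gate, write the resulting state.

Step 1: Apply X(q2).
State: |0010⟩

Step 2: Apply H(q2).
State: 1/√2|0000⟩ - 1/√2|0010⟩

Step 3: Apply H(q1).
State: 1/2|0000⟩ - 1/2|0010⟩ + 1/2|0100⟩ - 1/2|0110⟩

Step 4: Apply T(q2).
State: 1/2|0000⟩ + (-1/√8 - (1/√8)i)|0010⟩ + 1/2|0100⟩ + (-1/√8 - (1/√8)i)|0110⟩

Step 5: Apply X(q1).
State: 1/2|0000⟩ + (-1/√8 - (1/√8)i)|0010⟩ + 1/2|0100⟩ + (-1/√8 - (1/√8)i)|0110⟩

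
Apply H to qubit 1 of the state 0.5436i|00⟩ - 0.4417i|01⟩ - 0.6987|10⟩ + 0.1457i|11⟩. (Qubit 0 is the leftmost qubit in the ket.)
0.07205i|00⟩ + 0.6967i|01⟩ + (-0.4941 + 0.103i)|10⟩ + (-0.4941 - 0.103i)|11⟩

H on qubit 1 mixes each pair of kets that differ only in qubit 1: amplitudes (a, b) of (|…0…⟩, |…1…⟩) become ((a + b)/√2, (a − b)/√2). Kets absent from the input have amplitude 0.
(|00⟩, |01⟩): (a, b) = (0.5436i, -0.4417i) → (0.07205i, 0.6967i)
(|10⟩, |11⟩): (a, b) = (-0.6987, 0.1457i) → ((-0.4941 + 0.103i), (-0.4941 - 0.103i))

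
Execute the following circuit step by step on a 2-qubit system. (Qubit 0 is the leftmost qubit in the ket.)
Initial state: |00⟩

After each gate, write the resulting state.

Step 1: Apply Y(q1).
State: i|01⟩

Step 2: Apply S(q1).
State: -|01⟩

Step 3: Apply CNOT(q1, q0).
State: -|11⟩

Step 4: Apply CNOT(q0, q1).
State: -|10⟩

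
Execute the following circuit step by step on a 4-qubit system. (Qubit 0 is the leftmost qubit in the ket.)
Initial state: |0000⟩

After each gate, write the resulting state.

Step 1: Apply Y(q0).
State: i|1000⟩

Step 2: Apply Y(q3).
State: -|1001⟩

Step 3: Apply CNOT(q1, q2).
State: -|1001⟩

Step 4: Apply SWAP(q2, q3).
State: -|1010⟩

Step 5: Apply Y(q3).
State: -i|1011⟩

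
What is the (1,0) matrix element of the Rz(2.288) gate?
0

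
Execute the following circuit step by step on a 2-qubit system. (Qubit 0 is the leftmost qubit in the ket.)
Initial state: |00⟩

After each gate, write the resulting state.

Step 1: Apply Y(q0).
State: i|10⟩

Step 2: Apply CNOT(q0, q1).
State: i|11⟩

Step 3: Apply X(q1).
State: i|10⟩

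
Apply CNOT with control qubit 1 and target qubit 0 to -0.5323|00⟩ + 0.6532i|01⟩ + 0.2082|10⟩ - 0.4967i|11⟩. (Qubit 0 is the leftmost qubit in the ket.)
-0.5323|00⟩ - 0.4967i|01⟩ + 0.2082|10⟩ + 0.6532i|11⟩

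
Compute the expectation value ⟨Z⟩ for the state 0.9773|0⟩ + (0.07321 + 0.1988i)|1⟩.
0.9102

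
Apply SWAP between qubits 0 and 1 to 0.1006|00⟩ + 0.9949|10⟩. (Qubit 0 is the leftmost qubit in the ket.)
0.1006|00⟩ + 0.9949|01⟩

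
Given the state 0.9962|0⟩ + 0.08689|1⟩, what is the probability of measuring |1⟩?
0.00755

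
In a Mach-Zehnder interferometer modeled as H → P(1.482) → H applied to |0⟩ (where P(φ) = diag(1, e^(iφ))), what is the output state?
(0.5443 + 0.498i)|0⟩ + (0.4557 - 0.498i)|1⟩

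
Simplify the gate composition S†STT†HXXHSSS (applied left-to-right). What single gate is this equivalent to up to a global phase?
S†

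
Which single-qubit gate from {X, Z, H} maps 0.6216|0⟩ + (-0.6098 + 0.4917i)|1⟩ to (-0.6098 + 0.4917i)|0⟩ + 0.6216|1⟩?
X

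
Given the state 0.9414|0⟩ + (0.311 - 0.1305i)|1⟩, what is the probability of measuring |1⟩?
0.1138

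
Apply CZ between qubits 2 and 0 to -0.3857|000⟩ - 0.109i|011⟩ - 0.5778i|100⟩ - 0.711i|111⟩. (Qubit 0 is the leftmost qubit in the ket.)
-0.3857|000⟩ - 0.109i|011⟩ - 0.5778i|100⟩ + 0.711i|111⟩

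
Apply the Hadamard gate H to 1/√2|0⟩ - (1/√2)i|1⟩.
(1/2 - (1/2)i)|0⟩ + (1/2 + (1/2)i)|1⟩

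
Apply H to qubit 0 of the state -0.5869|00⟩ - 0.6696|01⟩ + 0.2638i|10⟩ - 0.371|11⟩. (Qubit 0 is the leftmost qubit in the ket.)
(-0.415 + 0.1865i)|00⟩ - 0.7358|01⟩ + (-0.415 - 0.1865i)|10⟩ - 0.2111|11⟩

H on qubit 0 mixes each pair of kets that differ only in qubit 0: amplitudes (a, b) of (|…0…⟩, |…1…⟩) become ((a + b)/√2, (a − b)/√2). Kets absent from the input have amplitude 0.
(|00⟩, |10⟩): (a, b) = (-0.5869, 0.2638i) → ((-0.415 + 0.1865i), (-0.415 - 0.1865i))
(|01⟩, |11⟩): (a, b) = (-0.6696, -0.371) → (-0.7358, -0.2111)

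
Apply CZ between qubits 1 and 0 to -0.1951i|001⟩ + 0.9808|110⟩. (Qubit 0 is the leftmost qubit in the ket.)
-0.1951i|001⟩ - 0.9808|110⟩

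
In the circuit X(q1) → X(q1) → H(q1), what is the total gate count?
3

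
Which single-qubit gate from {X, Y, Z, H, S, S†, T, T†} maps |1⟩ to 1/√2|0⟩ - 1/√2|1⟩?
H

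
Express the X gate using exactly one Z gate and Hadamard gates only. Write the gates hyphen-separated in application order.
H-Z-H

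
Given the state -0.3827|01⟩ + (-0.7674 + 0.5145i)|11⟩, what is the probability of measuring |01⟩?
0.1465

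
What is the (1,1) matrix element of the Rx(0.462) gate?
0.9734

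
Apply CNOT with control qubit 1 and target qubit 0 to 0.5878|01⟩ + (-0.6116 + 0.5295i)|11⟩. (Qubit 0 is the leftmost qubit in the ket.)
(-0.6116 + 0.5295i)|01⟩ + 0.5878|11⟩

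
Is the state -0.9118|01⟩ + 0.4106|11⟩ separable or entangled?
Separable

Writing the state as a|00⟩ + b|01⟩ + c|10⟩ + d|11⟩, it is a product state iff ad − bc = 0.
Here (a, b, c, d) = (0, -0.9118, 0, 0.4106): ad − bc = (0)(0.4106) − (-0.9118)(0) = 0, so the state is separable.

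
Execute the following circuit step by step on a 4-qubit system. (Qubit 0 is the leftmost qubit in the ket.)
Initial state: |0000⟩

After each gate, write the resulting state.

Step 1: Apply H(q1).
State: 1/√2|0000⟩ + 1/√2|0100⟩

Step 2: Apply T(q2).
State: 1/√2|0000⟩ + 1/√2|0100⟩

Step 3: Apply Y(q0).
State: (1/√2)i|1000⟩ + (1/√2)i|1100⟩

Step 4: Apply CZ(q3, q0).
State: (1/√2)i|1000⟩ + (1/√2)i|1100⟩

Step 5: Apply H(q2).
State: (1/2)i|1000⟩ + (1/2)i|1010⟩ + (1/2)i|1100⟩ + (1/2)i|1110⟩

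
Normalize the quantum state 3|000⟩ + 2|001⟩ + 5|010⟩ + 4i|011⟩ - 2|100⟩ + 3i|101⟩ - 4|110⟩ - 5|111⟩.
0.2887|000⟩ + 0.1925|001⟩ + 0.4811|010⟩ + 0.3849i|011⟩ - 0.1925|100⟩ + 0.2887i|101⟩ - 0.3849|110⟩ - 0.4811|111⟩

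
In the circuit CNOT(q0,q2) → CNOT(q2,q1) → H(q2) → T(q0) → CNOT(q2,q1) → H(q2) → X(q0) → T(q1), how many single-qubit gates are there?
5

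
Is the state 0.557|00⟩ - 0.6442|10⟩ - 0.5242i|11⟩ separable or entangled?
Entangled

Writing the state as a|00⟩ + b|01⟩ + c|10⟩ + d|11⟩, it is a product state iff ad − bc = 0.
Here (a, b, c, d) = (0.557, 0, -0.6442, -0.5242i): ad − bc = (0.557)(-0.5242i) − (0)(-0.6442) = -0.292i ≠ 0, so the state is entangled.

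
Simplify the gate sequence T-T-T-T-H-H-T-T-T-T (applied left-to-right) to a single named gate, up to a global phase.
I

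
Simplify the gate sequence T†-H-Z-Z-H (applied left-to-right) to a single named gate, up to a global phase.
T†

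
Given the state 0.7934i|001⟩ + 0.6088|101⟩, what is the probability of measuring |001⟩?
0.6295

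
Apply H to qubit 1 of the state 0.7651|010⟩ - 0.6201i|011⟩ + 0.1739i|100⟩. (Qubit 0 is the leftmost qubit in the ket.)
0.541|000⟩ - 0.4385i|001⟩ - 0.541|010⟩ + 0.4385i|011⟩ + 0.123i|100⟩ + 0.123i|110⟩

H on qubit 1 mixes each pair of kets that differ only in qubit 1: amplitudes (a, b) of (|…0…⟩, |…1…⟩) become ((a + b)/√2, (a − b)/√2). Kets absent from the input have amplitude 0.
(|000⟩, |010⟩): (a, b) = (0, 0.7651) → (0.541, -0.541)
(|001⟩, |011⟩): (a, b) = (0, -0.6201i) → (-0.4385i, 0.4385i)
(|100⟩, |110⟩): (a, b) = (0.1739i, 0) → (0.123i, 0.123i)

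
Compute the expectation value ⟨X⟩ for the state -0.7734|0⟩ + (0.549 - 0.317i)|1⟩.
-0.8492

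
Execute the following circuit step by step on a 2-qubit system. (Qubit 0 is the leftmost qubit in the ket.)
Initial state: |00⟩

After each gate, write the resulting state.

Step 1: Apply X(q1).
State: |01⟩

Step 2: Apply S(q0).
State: |01⟩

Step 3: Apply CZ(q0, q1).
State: |01⟩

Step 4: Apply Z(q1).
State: -|01⟩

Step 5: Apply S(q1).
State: -i|01⟩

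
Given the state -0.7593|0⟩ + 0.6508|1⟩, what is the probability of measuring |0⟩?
0.5765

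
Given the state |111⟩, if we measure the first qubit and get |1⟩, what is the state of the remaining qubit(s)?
|11⟩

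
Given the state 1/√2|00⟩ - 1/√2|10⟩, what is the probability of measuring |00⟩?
1/2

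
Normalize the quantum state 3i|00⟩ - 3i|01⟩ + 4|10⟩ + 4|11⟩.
0.4243i|00⟩ - 0.4243i|01⟩ + 0.5657|10⟩ + 0.5657|11⟩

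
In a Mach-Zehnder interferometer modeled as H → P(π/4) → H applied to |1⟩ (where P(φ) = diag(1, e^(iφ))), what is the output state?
(0.1464 - (1/√8)i)|0⟩ + (0.8536 + (1/√8)i)|1⟩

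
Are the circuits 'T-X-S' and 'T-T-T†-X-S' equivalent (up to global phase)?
Yes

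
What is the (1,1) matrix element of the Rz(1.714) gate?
(0.6547 + 0.7559i)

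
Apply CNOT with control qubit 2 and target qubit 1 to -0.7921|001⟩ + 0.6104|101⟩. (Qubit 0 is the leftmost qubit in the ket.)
-0.7921|011⟩ + 0.6104|111⟩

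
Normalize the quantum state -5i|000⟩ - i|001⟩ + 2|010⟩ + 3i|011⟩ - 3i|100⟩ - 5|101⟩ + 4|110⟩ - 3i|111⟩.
-0.5051i|000⟩ - 0.101i|001⟩ + 0.202|010⟩ + 0.303i|011⟩ - 0.303i|100⟩ - 0.5051|101⟩ + 0.4041|110⟩ - 0.303i|111⟩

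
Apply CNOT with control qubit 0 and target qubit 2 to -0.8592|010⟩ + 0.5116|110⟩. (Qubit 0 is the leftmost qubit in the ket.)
-0.8592|010⟩ + 0.5116|111⟩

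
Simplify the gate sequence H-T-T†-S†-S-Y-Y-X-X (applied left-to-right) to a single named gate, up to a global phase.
H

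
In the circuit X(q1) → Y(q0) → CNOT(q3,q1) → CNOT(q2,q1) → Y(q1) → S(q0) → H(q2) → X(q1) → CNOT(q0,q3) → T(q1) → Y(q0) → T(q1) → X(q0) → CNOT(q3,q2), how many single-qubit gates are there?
10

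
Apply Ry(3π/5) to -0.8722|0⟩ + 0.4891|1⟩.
-0.9084|0⟩ - 0.4181|1⟩

Ry(3π/5) = [[cos(θ/2), −sin(θ/2)], [sin(θ/2), cos(θ/2)]]; θ = 3π/5, cos(θ/2) ≈ 0.587785, sin(θ/2) ≈ 0.809017.
With a = amp(|0⟩) = -0.8722 and b = amp(|1⟩) = 0.4891:
new amp(|0⟩) = (0.587785)·a + (-0.809017)·b = -0.9084
new amp(|1⟩) = (0.809017)·a + (0.587785)·b = -0.4181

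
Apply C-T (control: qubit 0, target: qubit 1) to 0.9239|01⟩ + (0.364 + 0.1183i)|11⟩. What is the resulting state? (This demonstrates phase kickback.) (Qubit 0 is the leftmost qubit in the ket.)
0.9239|01⟩ + (0.1737 + 0.341i)|11⟩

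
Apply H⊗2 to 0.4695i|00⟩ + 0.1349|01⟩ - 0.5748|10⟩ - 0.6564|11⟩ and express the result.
(-0.5482 + 0.2348i)|00⟩ + (-0.02665 + 0.2348i)|01⟩ + (0.6831 + 0.2348i)|10⟩ + (-0.1083 + 0.2348i)|11⟩

H⊗2 gives amp(|y⟩) = (1/2) Σ_x (−1)^(x·y) amp(|x⟩), where x·y is the number of positions in which both x and y have a 1.
|00⟩: (0.4695i + 0.1349 - 0.5748 - 0.6564)/2 = (-0.5482 + 0.2348i)
|01⟩: (0.4695i - 0.1349 - 0.5748 + 0.6564)/2 = (-0.02665 + 0.2348i)
|10⟩: (0.4695i + 0.1349 + 0.5748 + 0.6564)/2 = (0.6831 + 0.2348i)
|11⟩: (0.4695i - 0.1349 + 0.5748 - 0.6564)/2 = (-0.1083 + 0.2348i)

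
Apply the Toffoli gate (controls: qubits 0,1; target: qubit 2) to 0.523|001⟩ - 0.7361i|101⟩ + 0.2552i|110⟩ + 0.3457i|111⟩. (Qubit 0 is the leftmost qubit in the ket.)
0.523|001⟩ - 0.7361i|101⟩ + 0.3457i|110⟩ + 0.2552i|111⟩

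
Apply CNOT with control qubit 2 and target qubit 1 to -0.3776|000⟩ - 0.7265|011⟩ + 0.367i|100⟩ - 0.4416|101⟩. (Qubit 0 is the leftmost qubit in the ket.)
-0.3776|000⟩ - 0.7265|001⟩ + 0.367i|100⟩ - 0.4416|111⟩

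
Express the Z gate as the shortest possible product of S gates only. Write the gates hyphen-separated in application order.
S-S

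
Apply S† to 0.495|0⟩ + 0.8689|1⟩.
0.495|0⟩ - 0.8689i|1⟩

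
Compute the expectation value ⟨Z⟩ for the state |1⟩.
-1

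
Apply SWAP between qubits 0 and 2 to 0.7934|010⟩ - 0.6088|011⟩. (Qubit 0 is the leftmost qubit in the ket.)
0.7934|010⟩ - 0.6088|110⟩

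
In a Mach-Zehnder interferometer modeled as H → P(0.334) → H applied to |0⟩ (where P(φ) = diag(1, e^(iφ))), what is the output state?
(0.9724 + 0.1639i)|0⟩ + (0.02763 - 0.1639i)|1⟩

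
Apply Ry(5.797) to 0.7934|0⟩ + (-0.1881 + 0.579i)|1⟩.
(-0.7248 - 0.1394i)|0⟩ + (0.3735 - 0.562i)|1⟩

Ry(5.797) = [[cos(θ/2), −sin(θ/2)], [sin(θ/2), cos(θ/2)]]; θ = 5.797, cos(θ/2) ≈ -0.970598, sin(θ/2) ≈ 0.240705.
With a = amp(|0⟩) = 0.7934 and b = amp(|1⟩) = (-0.1881 + 0.579i):
new amp(|0⟩) = (-0.970598)·a + (-0.240705)·b = (-0.7248 - 0.1394i)
new amp(|1⟩) = (0.240705)·a + (-0.970598)·b = (0.3735 - 0.562i)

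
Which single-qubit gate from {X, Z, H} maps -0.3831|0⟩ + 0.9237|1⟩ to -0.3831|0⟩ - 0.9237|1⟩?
Z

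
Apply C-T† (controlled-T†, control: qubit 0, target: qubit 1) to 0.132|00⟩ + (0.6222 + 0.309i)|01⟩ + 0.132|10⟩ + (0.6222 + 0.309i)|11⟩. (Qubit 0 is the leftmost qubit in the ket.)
0.132|00⟩ + (0.6222 + 0.309i)|01⟩ + 0.132|10⟩ + (0.6585 - 0.2215i)|11⟩

C-T† leaves the control-|0⟩ kets |00⟩, |01⟩ unchanged and applies T† to qubit 1 on the control-|1⟩ pair (|10⟩, |11⟩).
T† = [[1, 0], [0, (1/√2 - (1/√2)i)]].
With a = amp(|10⟩) = 0.132 and b = amp(|11⟩) = (0.6222 + 0.309i):
new amp(|10⟩) = (1)·a = 0.132
new amp(|11⟩) = (1/√2 - (1/√2)i)·b = (0.6585 - 0.2215i)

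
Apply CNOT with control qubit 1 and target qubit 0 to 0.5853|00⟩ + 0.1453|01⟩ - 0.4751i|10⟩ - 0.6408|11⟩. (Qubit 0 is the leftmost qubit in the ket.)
0.5853|00⟩ - 0.6408|01⟩ - 0.4751i|10⟩ + 0.1453|11⟩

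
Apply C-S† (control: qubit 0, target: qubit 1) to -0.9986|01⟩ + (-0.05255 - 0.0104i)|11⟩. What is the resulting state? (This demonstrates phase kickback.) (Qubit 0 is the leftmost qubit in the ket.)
-0.9986|01⟩ + (-0.0104 + 0.05255i)|11⟩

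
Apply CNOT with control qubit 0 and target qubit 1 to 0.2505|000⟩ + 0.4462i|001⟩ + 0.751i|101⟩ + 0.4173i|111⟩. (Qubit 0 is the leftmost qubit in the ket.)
0.2505|000⟩ + 0.4462i|001⟩ + 0.4173i|101⟩ + 0.751i|111⟩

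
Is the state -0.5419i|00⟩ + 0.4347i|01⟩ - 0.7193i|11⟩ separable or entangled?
Entangled

Writing the state as a|00⟩ + b|01⟩ + c|10⟩ + d|11⟩, it is a product state iff ad − bc = 0.
Here (a, b, c, d) = (-0.5419i, 0.4347i, 0, -0.7193i): ad − bc = (-0.5419i)(-0.7193i) − (0.4347i)(0) = -0.3898 ≠ 0, so the state is entangled.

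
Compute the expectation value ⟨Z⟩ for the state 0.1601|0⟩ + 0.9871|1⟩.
-0.9487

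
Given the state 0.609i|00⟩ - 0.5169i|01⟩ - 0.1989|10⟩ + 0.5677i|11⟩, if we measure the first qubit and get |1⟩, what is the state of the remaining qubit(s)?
-0.3307|0⟩ + 0.9438i|1⟩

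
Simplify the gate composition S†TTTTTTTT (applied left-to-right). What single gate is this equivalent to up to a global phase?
S†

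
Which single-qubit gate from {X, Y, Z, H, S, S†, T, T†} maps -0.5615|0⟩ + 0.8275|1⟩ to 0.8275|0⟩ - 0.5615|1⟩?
X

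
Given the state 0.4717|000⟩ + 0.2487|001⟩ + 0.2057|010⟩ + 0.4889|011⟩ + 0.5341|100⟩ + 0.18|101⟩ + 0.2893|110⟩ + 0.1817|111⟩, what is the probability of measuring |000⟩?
0.2225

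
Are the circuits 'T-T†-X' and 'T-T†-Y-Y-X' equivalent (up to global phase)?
Yes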